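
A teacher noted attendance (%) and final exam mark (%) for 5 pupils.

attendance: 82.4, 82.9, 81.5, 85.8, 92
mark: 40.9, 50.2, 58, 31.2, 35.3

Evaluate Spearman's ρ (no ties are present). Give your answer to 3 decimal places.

-0.800

Rank attendance: 2, 3, 1, 4, 5
Rank mark: 3, 4, 5, 1, 2
d = rank(attendance) − rank(mark): -1, -1, -4, 3, 3; Σd² = 36
ρ = 1 − 6Σd² / [n(n²−1)] = 1 − 6×36 / (5×24) = 1 − 216/120 ≈ -0.800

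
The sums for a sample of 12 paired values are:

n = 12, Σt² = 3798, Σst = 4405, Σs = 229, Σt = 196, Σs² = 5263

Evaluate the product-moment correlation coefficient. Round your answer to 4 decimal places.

r = (nΣst − ΣsΣt) / √[(nΣs² − (Σs)²)(nΣt² − (Σt)²)]
Numerator: 12×4405 − 229×196 = 7976
Denominator: √[(63156 − 52441)(45576 − 38416)] = √[10715 × 7160] = 8758.9611
r = 7976 / 8758.9611 ≈ 0.9106

0.9106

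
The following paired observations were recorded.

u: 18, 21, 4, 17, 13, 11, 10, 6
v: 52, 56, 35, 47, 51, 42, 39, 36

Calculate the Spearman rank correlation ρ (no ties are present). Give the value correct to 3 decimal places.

0.976

Rank u: 7, 8, 1, 6, 5, 4, 3, 2
Rank v: 7, 8, 1, 5, 6, 4, 3, 2
d = rank(u) − rank(v): 0, 0, 0, 1, -1, 0, 0, 0; Σd² = 2
ρ = 1 − 6Σd² / [n(n²−1)] = 1 − 6×2 / (8×63) = 1 − 12/504 ≈ 0.976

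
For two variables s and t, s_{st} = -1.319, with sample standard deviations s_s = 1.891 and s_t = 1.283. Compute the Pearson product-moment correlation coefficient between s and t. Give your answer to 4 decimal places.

r = Cov(s,t) / (s_s · s_t) = -1.319 / (1.891 × 1.283)
  = -1.319 / 2.4262 ≈ -0.5437

-0.5437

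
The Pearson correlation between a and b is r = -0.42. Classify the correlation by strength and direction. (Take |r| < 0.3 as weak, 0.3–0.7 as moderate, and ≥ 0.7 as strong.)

r = -0.42 < 0 so the relationship is negative.
|r| = 0.42, which falls in the moderate range.

moderate negative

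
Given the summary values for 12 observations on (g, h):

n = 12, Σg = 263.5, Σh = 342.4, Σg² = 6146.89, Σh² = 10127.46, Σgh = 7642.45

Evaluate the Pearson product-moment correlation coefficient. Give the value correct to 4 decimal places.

r = (nΣgh − ΣgΣh) / √[(nΣg² − (Σg)²)(nΣh² − (Σh)²)]
Numerator: 12×7642.45 − 263.5×342.4 = 1487
Denominator: √[(73762.68 − 69432.25)(121529.52 − 117237.76)] = √[4330.43 × 4291.76] = 4311.0516
r = 1487 / 4311.0516 ≈ 0.3449

0.3449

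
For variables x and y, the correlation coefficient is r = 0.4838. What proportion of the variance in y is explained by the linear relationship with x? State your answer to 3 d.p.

0.234

r² = (0.4838)² = 0.234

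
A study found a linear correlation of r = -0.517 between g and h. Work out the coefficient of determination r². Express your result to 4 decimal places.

r² = (-0.517)² = 0.2673

0.2673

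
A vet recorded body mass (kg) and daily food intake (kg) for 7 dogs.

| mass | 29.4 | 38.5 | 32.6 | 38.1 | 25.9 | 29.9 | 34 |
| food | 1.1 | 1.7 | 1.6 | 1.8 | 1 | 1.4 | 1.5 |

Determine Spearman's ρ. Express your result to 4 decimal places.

0.9286

Rank mass: 2, 7, 4, 6, 1, 3, 5
Rank food: 2, 6, 5, 7, 1, 3, 4
d = rank(mass) − rank(food): 0, 1, -1, -1, 0, 0, 1; Σd² = 4
ρ = 1 − 6Σd² / [n(n²−1)] = 1 − 6×4 / (7×48) = 1 − 24/336 ≈ 0.9286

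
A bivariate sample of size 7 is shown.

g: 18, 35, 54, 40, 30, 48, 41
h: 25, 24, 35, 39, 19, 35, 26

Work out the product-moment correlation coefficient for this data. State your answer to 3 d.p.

n = 7, Σg = 266, Σh = 203, Σg² = 10950, Σh² = 6209, Σgh = 8056
nΣgh − ΣgΣh = 56392 − 53998 = 2394
nΣg² − (Σg)² = 76650 − 70756 = 5894; nΣh² − (Σh)² = 43463 − 41209 = 2254
r = 2394 / √(5894 × 2254) = 2394 / 3644.8698 ≈ 0.657

0.657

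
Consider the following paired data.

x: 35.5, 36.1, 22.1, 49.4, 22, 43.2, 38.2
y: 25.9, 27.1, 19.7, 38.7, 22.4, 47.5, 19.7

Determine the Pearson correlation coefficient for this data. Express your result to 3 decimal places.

0.722

n = 7, Σx = 246.5, Σy = 201, Σx² = 9301.71, Σy² = 6437.1, Σxy = 7542.25
nΣxy − ΣxΣy = 52795.75 − 49546.5 = 3249.25
nΣx² − (Σx)² = 65111.97 − 60762.25 = 4349.72; nΣy² − (Σy)² = 45059.7 − 40401 = 4658.7
r = 3249.25 / √(4349.72 × 4658.7) = 3249.25 / 4501.5598 ≈ 0.722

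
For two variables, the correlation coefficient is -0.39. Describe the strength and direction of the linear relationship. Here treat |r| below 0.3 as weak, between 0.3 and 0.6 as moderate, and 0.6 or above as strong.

r = -0.39 < 0 so the relationship is negative.
|r| = 0.39, which falls in the moderate range.

moderate negative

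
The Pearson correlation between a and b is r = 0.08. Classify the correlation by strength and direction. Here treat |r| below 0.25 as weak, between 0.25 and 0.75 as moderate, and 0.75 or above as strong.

r = 0.08 > 0 so the relationship is positive.
|r| = 0.08, which falls in the weak range.

weak positive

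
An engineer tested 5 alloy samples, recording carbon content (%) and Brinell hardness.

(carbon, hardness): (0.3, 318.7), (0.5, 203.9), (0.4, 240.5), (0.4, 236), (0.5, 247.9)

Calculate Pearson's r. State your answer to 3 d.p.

-0.823

n = 5, Σx = 2.1, Σy = 1247, Σx² = 0.91, Σy² = 318135.56, Σxy = 512.11
nΣxy − ΣxΣy = 2560.55 − 2618.7 = -58.15
nΣx² − (Σx)² = 4.55 − 4.41 = 0.14; nΣy² − (Σy)² = 1590677.8 − 1555009 = 35668.8
r = -58.15 / √(0.14 × 35668.8) = -58.15 / 70.6656 ≈ -0.823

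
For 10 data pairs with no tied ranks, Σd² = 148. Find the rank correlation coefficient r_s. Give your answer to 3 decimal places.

0.103

ρ = 1 − 6Σd² / [n(n²−1)] = 1 − 6×148 / (10×99)
  = 1 − 888/990 = 1 − 0.8970 ≈ 0.103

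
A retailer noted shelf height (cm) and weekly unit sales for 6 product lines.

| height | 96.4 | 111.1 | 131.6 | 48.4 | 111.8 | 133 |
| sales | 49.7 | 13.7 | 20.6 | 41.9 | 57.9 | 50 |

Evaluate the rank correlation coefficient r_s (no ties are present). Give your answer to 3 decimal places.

Rank height: 2, 3, 5, 1, 4, 6
Rank sales: 4, 1, 2, 3, 6, 5
d = rank(height) − rank(sales): -2, 2, 3, -2, -2, 1; Σd² = 26
ρ = 1 − 6Σd² / [n(n²−1)] = 1 − 6×26 / (6×35) = 1 − 156/210 ≈ 0.257

0.257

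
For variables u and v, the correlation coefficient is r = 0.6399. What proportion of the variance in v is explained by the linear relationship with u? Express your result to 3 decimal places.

r² = (0.6399)² = 0.409

0.409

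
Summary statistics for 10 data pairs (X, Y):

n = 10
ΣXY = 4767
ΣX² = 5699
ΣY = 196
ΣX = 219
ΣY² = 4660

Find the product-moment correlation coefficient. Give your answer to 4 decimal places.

r = (nΣXY − ΣXΣY) / √[(nΣX² − (ΣX)²)(nΣY² − (ΣY)²)]
Numerator: 10×4767 − 219×196 = 4746
Denominator: √[(56990 − 47961)(46600 − 38416)] = √[9029 × 8184] = 8596.1233
r = 4746 / 8596.1233 ≈ 0.5521

0.5521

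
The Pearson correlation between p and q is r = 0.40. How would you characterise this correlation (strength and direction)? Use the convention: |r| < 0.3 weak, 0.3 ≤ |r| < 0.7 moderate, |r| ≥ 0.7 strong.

moderate positive

r = 0.40 > 0 so the relationship is positive.
|r| = 0.40, which falls in the moderate range.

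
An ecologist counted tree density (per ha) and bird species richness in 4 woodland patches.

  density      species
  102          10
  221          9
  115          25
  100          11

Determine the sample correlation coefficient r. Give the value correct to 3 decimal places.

n = 4, Σx = 538, Σy = 55, Σx² = 82470, Σy² = 927, Σxy = 6984
nΣxy − ΣxΣy = 27936 − 29590 = -1654
nΣx² − (Σx)² = 329880 − 289444 = 40436; nΣy² − (Σy)² = 3708 − 3025 = 683
r = -1654 / √(40436 × 683) = -1654 / 5255.2629 ≈ -0.315

-0.315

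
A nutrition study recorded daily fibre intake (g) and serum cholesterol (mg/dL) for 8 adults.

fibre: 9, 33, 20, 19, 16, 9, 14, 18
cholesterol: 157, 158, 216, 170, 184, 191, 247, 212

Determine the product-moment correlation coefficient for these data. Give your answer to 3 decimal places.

n = 8, Σx = 138, Σy = 1535, Σx² = 2788, Σy² = 301459, Σxy = 26114
nΣxy − ΣxΣy = 208912 − 211830 = -2918
nΣx² − (Σx)² = 22304 − 19044 = 3260; nΣy² − (Σy)² = 2411672 − 2356225 = 55447
r = -2918 / √(3260 × 55447) = -2918 / 13444.5982 ≈ -0.217

-0.217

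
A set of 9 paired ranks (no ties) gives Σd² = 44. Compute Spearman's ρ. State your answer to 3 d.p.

ρ = 1 − 6Σd² / [n(n²−1)] = 1 − 6×44 / (9×80)
  = 1 − 264/720 = 1 − 0.3667 ≈ 0.633

0.633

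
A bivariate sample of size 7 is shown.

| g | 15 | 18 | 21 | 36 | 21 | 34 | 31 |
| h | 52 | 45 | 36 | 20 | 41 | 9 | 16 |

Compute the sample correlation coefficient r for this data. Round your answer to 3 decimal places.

n = 7, Σg = 176, Σh = 219, Σg² = 4844, Σh² = 8443, Σgh = 4729
nΣgh − ΣgΣh = 33103 − 38544 = -5441
nΣg² − (Σg)² = 33908 − 30976 = 2932; nΣh² − (Σh)² = 59101 − 47961 = 11140
r = -5441 / √(2932 × 11140) = -5441 / 5715.1098 ≈ -0.952

-0.952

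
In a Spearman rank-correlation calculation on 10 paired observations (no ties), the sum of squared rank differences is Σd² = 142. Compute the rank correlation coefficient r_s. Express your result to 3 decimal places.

0.139

ρ = 1 − 6Σd² / [n(n²−1)] = 1 − 6×142 / (10×99)
  = 1 − 852/990 = 1 − 0.8606 ≈ 0.139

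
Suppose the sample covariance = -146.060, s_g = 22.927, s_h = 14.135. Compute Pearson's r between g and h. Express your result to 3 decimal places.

r = Cov(g,h) / (s_g · s_h) = -146.060 / (22.927 × 14.135)
  = -146.060 / 324.0731 ≈ -0.451

-0.451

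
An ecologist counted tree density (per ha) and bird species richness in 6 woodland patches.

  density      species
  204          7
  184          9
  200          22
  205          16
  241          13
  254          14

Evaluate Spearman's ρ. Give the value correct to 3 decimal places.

Rank density: 3, 1, 2, 4, 5, 6
Rank species: 1, 2, 6, 5, 3, 4
d = rank(density) − rank(species): 2, -1, -4, -1, 2, 2; Σd² = 30
ρ = 1 − 6Σd² / [n(n²−1)] = 1 − 6×30 / (6×35) = 1 − 180/210 ≈ 0.143

0.143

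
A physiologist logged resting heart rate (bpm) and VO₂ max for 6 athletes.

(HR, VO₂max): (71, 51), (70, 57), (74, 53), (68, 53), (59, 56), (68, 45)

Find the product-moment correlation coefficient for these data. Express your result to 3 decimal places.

n = 6, Σx = 410, Σy = 315, Σx² = 28146, Σy² = 16629, Σxy = 21501
nΣxy − ΣxΣy = 129006 − 129150 = -144
nΣx² − (Σx)² = 168876 − 168100 = 776; nΣy² − (Σy)² = 99774 − 99225 = 549
r = -144 / √(776 × 549) = -144 / 652.7051 ≈ -0.221

-0.221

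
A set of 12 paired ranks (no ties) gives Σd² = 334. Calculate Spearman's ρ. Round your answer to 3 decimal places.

ρ = 1 − 6Σd² / [n(n²−1)] = 1 − 6×334 / (12×143)
  = 1 − 2004/1716 = 1 − 1.1678 ≈ -0.168

-0.168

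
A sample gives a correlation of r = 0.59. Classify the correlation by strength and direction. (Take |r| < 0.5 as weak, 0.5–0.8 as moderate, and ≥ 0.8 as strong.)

moderate positive

r = 0.59 > 0 so the relationship is positive.
|r| = 0.59, which falls in the moderate range.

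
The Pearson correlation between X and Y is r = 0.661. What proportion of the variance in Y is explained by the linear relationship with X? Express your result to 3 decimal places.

r² = (0.661)² = 0.437

0.437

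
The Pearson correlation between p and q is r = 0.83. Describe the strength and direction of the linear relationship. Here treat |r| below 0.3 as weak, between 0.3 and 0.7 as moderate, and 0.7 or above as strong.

strong positive

r = 0.83 > 0 so the relationship is positive.
|r| = 0.83, which falls in the strong range.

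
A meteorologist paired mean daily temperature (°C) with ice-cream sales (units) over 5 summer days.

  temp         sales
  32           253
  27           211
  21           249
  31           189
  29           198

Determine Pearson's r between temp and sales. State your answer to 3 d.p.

n = 5, Σx = 140, Σy = 1100, Σx² = 3996, Σy² = 245456, Σxy = 30623
nΣxy − ΣxΣy = 153115 − 154000 = -885
nΣx² − (Σx)² = 19980 − 19600 = 380; nΣy² − (Σy)² = 1227280 − 1210000 = 17280
r = -885 / √(380 × 17280) = -885 / 2562.4988 ≈ -0.345

-0.345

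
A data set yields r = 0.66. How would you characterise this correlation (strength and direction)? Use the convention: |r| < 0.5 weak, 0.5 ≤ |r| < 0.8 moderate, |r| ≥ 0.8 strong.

moderate positive

r = 0.66 > 0 so the relationship is positive.
|r| = 0.66, which falls in the moderate range.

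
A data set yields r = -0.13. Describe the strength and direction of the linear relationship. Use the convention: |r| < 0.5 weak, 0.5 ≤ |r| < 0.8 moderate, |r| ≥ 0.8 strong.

r = -0.13 < 0 so the relationship is negative.
|r| = 0.13, which falls in the weak range.

weak negative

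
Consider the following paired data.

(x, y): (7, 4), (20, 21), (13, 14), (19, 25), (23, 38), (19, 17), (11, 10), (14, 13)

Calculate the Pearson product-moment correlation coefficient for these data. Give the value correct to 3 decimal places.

n = 8, Σx = 126, Σy = 142, Σx² = 2186, Σy² = 3280, Σxy = 2594
nΣxy − ΣxΣy = 20752 − 17892 = 2860
nΣx² − (Σx)² = 17488 − 15876 = 1612; nΣy² − (Σy)² = 26240 − 20164 = 6076
r = 2860 / √(1612 × 6076) = 2860 / 3129.6185 ≈ 0.914

0.914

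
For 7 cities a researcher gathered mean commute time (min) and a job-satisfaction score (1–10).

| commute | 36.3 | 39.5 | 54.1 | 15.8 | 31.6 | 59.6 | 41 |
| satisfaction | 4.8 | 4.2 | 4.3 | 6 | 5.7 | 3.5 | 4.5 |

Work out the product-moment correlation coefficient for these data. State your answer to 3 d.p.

n = 7, Σx = 277.9, Σy = 33, Σx² = 12286.11, Σy² = 160.16, Σxy = 1240.79
nΣxy − ΣxΣy = 8685.53 − 9170.7 = -485.17
nΣx² − (Σx)² = 86002.77 − 77228.41 = 8774.36; nΣy² − (Σy)² = 1121.12 − 1089 = 32.12
r = -485.17 / √(8774.36 × 32.12) = -485.17 / 530.8789 ≈ -0.914

-0.914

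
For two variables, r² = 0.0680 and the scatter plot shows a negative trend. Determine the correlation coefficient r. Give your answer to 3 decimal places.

|r| = √0.0680 = 0.261
The association is negative, so r = −0.261.

-0.261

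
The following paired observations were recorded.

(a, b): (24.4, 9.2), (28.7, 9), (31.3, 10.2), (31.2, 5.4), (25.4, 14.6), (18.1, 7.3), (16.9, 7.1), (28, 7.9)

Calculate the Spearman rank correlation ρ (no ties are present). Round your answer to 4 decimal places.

0.2143

Rank a: 3, 6, 8, 7, 4, 2, 1, 5
Rank b: 6, 5, 7, 1, 8, 3, 2, 4
d = rank(a) − rank(b): -3, 1, 1, 6, -4, -1, -1, 1; Σd² = 66
ρ = 1 − 6Σd² / [n(n²−1)] = 1 − 6×66 / (8×63) = 1 − 396/504 ≈ 0.2143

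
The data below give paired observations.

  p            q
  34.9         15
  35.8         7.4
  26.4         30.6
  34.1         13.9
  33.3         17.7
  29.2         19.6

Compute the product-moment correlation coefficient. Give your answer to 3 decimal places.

-0.930

n = 6, Σp = 193.7, Σq = 104.2, Σp² = 6320.95, Σq² = 2106.78, Σpq = 3231.98
nΣpq − ΣpΣq = 19391.88 − 20183.54 = -791.66
nΣp² − (Σp)² = 37925.7 − 37519.69 = 406.01; nΣq² − (Σq)² = 12640.68 − 10857.64 = 1783.04
r = -791.66 / √(406.01 × 1783.04) = -791.66 / 850.8420 ≈ -0.930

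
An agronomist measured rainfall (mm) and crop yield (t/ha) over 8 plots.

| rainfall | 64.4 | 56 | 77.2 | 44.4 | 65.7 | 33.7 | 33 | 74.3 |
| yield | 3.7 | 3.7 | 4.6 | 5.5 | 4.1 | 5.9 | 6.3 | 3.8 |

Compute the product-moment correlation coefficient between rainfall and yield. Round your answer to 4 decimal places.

-0.8225

n = 8, Σx = 448.7, Σy = 37.6, Σx² = 27276.23, Σy² = 184.54, Σxy = 2003.24
nΣxy − ΣxΣy = 16025.92 − 16871.12 = -845.2
nΣx² − (Σx)² = 218209.84 − 201331.69 = 16878.15; nΣy² − (Σy)² = 1476.32 − 1413.76 = 62.56
r = -845.2 / √(16878.15 × 62.56) = -845.2 / 1027.5685 ≈ -0.8225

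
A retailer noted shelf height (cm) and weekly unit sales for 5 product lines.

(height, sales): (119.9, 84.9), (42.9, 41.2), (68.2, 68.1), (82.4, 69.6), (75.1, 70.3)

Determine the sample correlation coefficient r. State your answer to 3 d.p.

n = 5, Σx = 388.5, Σy = 334.1, Σx² = 33297.43, Σy² = 23329.31, Σxy = 27605.98
nΣxy − ΣxΣy = 138029.9 − 129797.85 = 8232.05
nΣx² − (Σx)² = 166487.15 − 150932.25 = 15554.9; nΣy² − (Σy)² = 116646.55 − 111622.81 = 5023.74
r = 8232.05 / √(15554.9 × 5023.74) = 8232.05 / 8839.8967 ≈ 0.931

0.931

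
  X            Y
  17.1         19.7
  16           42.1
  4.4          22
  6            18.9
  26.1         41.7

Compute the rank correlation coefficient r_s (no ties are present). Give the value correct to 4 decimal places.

0.3000

Rank X: 4, 3, 1, 2, 5
Rank Y: 2, 5, 3, 1, 4
d = rank(X) − rank(Y): 2, -2, -2, 1, 1; Σd² = 14
ρ = 1 − 6Σd² / [n(n²−1)] = 1 − 6×14 / (5×24) = 1 − 84/120 ≈ 0.3000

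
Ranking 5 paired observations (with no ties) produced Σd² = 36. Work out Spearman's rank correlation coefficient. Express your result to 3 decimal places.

-0.800

ρ = 1 − 6Σd² / [n(n²−1)] = 1 − 6×36 / (5×24)
  = 1 − 216/120 = 1 − 1.8000 ≈ -0.800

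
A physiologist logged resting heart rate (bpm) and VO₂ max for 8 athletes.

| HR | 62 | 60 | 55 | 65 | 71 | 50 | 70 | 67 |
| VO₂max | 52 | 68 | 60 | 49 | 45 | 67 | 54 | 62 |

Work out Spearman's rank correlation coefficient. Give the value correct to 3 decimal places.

-0.643

Rank HR: 4, 3, 2, 5, 8, 1, 7, 6
Rank VO₂max: 3, 8, 5, 2, 1, 7, 4, 6
d = rank(HR) − rank(VO₂max): 1, -5, -3, 3, 7, -6, 3, 0; Σd² = 138
ρ = 1 − 6Σd² / [n(n²−1)] = 1 − 6×138 / (8×63) = 1 − 828/504 ≈ -0.643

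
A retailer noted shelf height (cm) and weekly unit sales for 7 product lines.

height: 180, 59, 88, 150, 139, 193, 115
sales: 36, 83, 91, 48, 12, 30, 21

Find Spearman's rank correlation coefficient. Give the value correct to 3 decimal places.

-0.429

Rank height: 6, 1, 2, 5, 4, 7, 3
Rank sales: 4, 6, 7, 5, 1, 3, 2
d = rank(height) − rank(sales): 2, -5, -5, 0, 3, 4, 1; Σd² = 80
ρ = 1 − 6Σd² / [n(n²−1)] = 1 − 6×80 / (7×48) = 1 − 480/336 ≈ -0.429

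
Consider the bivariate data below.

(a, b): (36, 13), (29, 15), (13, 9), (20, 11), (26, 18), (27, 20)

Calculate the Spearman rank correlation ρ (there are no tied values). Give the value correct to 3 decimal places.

Rank a: 6, 5, 1, 2, 3, 4
Rank b: 3, 4, 1, 2, 5, 6
d = rank(a) − rank(b): 3, 1, 0, 0, -2, -2; Σd² = 18
ρ = 1 − 6Σd² / [n(n²−1)] = 1 − 6×18 / (6×35) = 1 − 108/210 ≈ 0.486

0.486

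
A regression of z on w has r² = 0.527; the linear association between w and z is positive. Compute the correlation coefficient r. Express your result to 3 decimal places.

|r| = √0.527 = 0.726
The association is positive, so r = 0.726.

0.726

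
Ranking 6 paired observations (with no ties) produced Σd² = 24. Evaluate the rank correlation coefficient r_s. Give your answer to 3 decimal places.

ρ = 1 − 6Σd² / [n(n²−1)] = 1 − 6×24 / (6×35)
  = 1 − 144/210 = 1 − 0.6857 ≈ 0.314

0.314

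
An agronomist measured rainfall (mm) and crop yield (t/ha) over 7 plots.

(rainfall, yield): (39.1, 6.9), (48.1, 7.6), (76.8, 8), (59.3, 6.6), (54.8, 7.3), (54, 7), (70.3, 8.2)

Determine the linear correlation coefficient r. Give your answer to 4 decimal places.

0.6462

n = 7, Σx = 402.4, Σy = 51.6, Σx² = 24118.28, Σy² = 382.46, Σxy = 2995.63
nΣxy − ΣxΣy = 20969.41 − 20763.84 = 205.57
nΣx² − (Σx)² = 168827.96 − 161925.76 = 6902.2; nΣy² − (Σy)² = 2677.22 − 2662.56 = 14.66
r = 205.57 / √(6902.2 × 14.66) = 205.57 / 318.0979 ≈ 0.6462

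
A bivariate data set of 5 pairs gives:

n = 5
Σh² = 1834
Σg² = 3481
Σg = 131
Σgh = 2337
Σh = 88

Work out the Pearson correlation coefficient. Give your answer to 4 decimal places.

r = (nΣgh − ΣgΣh) / √[(nΣg² − (Σg)²)(nΣh² − (Σh)²)]
Numerator: 5×2337 − 131×88 = 157
Denominator: √[(17405 − 17161)(9170 − 7744)] = √[244 × 1426] = 589.8678
r = 157 / 589.8678 ≈ 0.2662

0.2662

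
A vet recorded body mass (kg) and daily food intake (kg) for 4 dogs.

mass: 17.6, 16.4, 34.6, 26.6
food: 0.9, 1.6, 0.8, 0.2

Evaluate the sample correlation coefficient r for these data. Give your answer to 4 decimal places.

n = 4, Σx = 95.2, Σy = 3.5, Σx² = 2483.44, Σy² = 4.05, Σxy = 75.08
nΣxy − ΣxΣy = 300.32 − 333.2 = -32.88
nΣx² − (Σx)² = 9933.76 − 9063.04 = 870.72; nΣy² − (Σy)² = 16.2 − 12.25 = 3.95
r = -32.88 / √(870.72 × 3.95) = -32.88 / 58.6459 ≈ -0.5607

-0.5607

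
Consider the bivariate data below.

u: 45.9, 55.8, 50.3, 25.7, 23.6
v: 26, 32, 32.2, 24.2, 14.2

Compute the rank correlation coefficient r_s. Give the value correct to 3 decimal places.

0.900

Rank u: 3, 5, 4, 2, 1
Rank v: 3, 4, 5, 2, 1
d = rank(u) − rank(v): 0, 1, -1, 0, 0; Σd² = 2
ρ = 1 − 6Σd² / [n(n²−1)] = 1 − 6×2 / (5×24) = 1 − 12/120 ≈ 0.900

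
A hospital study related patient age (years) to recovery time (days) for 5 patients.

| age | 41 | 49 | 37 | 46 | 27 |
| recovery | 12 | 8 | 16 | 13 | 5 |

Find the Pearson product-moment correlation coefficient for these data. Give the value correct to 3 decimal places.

n = 5, Σx = 200, Σy = 54, Σx² = 8296, Σy² = 658, Σxy = 2209
nΣxy − ΣxΣy = 11045 − 10800 = 245
nΣx² − (Σx)² = 41480 − 40000 = 1480; nΣy² − (Σy)² = 3290 − 2916 = 374
r = 245 / √(1480 × 374) = 245 / 743.9892 ≈ 0.329

0.329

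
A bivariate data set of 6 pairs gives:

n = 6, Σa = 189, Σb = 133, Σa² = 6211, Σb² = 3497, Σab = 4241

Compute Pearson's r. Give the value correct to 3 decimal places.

0.137

r = (nΣab − ΣaΣb) / √[(nΣa² − (Σa)²)(nΣb² − (Σb)²)]
Numerator: 6×4241 − 189×133 = 309
Denominator: √[(37266 − 35721)(20982 − 17689)] = √[1545 × 3293] = 2255.5897
r = 309 / 2255.5897 ≈ 0.137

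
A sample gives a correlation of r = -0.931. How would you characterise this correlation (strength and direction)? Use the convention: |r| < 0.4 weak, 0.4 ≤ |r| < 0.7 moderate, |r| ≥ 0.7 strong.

strong negative

r = -0.931 < 0 so the relationship is negative.
|r| = 0.931, which falls in the strong range.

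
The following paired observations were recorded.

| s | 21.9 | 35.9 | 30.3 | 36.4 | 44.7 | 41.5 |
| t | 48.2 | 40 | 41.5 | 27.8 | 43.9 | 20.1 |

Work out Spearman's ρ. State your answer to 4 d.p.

Rank s: 1, 3, 2, 4, 6, 5
Rank t: 6, 3, 4, 2, 5, 1
d = rank(s) − rank(t): -5, 0, -2, 2, 1, 4; Σd² = 50
ρ = 1 − 6Σd² / [n(n²−1)] = 1 − 6×50 / (6×35) = 1 − 300/210 ≈ -0.4286

-0.4286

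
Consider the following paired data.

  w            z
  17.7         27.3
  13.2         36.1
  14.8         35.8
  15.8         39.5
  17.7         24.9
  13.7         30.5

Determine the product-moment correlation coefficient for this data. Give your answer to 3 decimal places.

-0.600

n = 6, Σw = 92.9, Σz = 194.1, Σw² = 1457.19, Σz² = 6440.65, Σwz = 2972.25
nΣwz − ΣwΣz = 17833.5 − 18031.89 = -198.39
nΣw² − (Σw)² = 8743.14 − 8630.41 = 112.73; nΣz² − (Σz)² = 38643.9 − 37674.81 = 969.09
r = -198.39 / √(112.73 × 969.09) = -198.39 / 330.5231 ≈ -0.600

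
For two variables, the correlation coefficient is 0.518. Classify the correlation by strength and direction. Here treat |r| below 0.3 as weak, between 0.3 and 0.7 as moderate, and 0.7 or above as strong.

moderate positive

r = 0.518 > 0 so the relationship is positive.
|r| = 0.518, which falls in the moderate range.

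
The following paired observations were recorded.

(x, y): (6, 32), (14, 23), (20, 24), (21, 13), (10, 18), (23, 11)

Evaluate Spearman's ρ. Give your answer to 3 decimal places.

Rank x: 1, 3, 4, 5, 2, 6
Rank y: 6, 4, 5, 2, 3, 1
d = rank(x) − rank(y): -5, -1, -1, 3, -1, 5; Σd² = 62
ρ = 1 − 6Σd² / [n(n²−1)] = 1 − 6×62 / (6×35) = 1 − 372/210 ≈ -0.771

-0.771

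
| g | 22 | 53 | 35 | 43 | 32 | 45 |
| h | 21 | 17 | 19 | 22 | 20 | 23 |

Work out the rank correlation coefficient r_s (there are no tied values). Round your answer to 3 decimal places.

Rank g: 1, 6, 3, 4, 2, 5
Rank h: 4, 1, 2, 5, 3, 6
d = rank(g) − rank(h): -3, 5, 1, -1, -1, -1; Σd² = 38
ρ = 1 − 6Σd² / [n(n²−1)] = 1 − 6×38 / (6×35) = 1 − 228/210 ≈ -0.086

-0.086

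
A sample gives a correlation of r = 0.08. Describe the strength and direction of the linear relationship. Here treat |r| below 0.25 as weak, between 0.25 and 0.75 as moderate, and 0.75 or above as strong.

r = 0.08 > 0 so the relationship is positive.
|r| = 0.08, which falls in the weak range.

weak positive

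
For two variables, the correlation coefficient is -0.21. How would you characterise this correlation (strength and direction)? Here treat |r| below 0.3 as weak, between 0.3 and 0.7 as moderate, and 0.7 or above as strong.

r = -0.21 < 0 so the relationship is negative.
|r| = 0.21, which falls in the weak range.

weak negative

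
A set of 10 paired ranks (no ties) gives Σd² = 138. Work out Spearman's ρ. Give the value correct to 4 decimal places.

ρ = 1 − 6Σd² / [n(n²−1)] = 1 − 6×138 / (10×99)
  = 1 − 828/990 = 1 − 0.83636 ≈ 0.1636

0.1636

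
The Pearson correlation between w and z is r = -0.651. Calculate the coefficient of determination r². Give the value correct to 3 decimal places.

0.424

r² = (-0.651)² = 0.424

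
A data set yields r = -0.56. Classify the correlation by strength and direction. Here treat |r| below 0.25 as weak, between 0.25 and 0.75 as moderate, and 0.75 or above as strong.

moderate negative

r = -0.56 < 0 so the relationship is negative.
|r| = 0.56, which falls in the moderate range.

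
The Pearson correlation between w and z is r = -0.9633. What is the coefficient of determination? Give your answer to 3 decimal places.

r² = (-0.9633)² = 0.928

0.928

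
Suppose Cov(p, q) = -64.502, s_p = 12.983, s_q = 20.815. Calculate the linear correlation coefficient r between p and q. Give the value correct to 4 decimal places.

r = Cov(p,q) / (s_p · s_q) = -64.502 / (12.983 × 20.815)
  = -64.502 / 270.2411 ≈ -0.2387

-0.2387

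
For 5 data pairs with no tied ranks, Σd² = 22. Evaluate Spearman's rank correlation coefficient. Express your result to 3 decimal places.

-0.100

ρ = 1 − 6Σd² / [n(n²−1)] = 1 − 6×22 / (5×24)
  = 1 − 132/120 = 1 − 1.1000 ≈ -0.100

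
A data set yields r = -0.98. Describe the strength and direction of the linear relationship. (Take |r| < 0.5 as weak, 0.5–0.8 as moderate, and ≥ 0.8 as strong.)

r = -0.98 < 0 so the relationship is negative.
|r| = 0.98, which falls in the strong range.

strong negative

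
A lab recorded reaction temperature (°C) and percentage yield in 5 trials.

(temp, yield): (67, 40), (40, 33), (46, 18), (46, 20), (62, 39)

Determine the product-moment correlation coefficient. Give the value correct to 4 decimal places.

n = 5, Σx = 261, Σy = 150, Σx² = 14165, Σy² = 4934, Σxy = 8166
nΣxy − ΣxΣy = 40830 − 39150 = 1680
nΣx² − (Σx)² = 70825 − 68121 = 2704; nΣy² − (Σy)² = 24670 − 22500 = 2170
r = 1680 / √(2704 × 2170) = 1680 / 2422.3295 ≈ 0.6935

0.6935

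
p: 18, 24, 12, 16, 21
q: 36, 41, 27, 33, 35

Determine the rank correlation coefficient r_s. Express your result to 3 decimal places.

0.900

Rank p: 3, 5, 1, 2, 4
Rank q: 4, 5, 1, 2, 3
d = rank(p) − rank(q): -1, 0, 0, 0, 1; Σd² = 2
ρ = 1 − 6Σd² / [n(n²−1)] = 1 − 6×2 / (5×24) = 1 − 12/120 ≈ 0.900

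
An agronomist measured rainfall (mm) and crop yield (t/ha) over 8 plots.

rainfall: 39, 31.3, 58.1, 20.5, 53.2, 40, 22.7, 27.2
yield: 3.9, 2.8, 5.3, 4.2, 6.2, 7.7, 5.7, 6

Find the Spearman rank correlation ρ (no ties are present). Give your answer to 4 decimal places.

0.2857

Rank rainfall: 5, 4, 8, 1, 7, 6, 2, 3
Rank yield: 2, 1, 4, 3, 7, 8, 5, 6
d = rank(rainfall) − rank(yield): 3, 3, 4, -2, 0, -2, -3, -3; Σd² = 60
ρ = 1 − 6Σd² / [n(n²−1)] = 1 − 6×60 / (8×63) = 1 − 360/504 ≈ 0.2857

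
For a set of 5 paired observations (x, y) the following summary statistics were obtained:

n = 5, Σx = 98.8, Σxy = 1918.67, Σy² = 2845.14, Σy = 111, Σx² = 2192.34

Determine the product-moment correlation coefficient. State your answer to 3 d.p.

r = (nΣxy − ΣxΣy) / √[(nΣx² − (Σx)²)(nΣy² − (Σy)²)]
Numerator: 5×1918.67 − 98.8×111 = -1373.45
Denominator: √[(10961.7 − 9761.44)(14225.7 − 12321)] = √[1200.26 × 1904.7] = 1511.9971
r = -1373.45 / 1511.9971 ≈ -0.908

-0.908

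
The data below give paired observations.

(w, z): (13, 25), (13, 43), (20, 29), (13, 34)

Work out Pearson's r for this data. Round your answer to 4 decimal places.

n = 4, Σw = 59, Σz = 131, Σw² = 907, Σz² = 4471, Σwz = 1906
nΣwz − ΣwΣz = 7624 − 7729 = -105
nΣw² − (Σw)² = 3628 − 3481 = 147; nΣz² − (Σz)² = 17884 − 17161 = 723
r = -105 / √(147 × 723) = -105 / 326.0077 ≈ -0.3221

-0.3221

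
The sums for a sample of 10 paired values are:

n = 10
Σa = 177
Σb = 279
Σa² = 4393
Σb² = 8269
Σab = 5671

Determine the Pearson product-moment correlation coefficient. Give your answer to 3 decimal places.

r = (nΣab − ΣaΣb) / √[(nΣa² − (Σa)²)(nΣb² − (Σb)²)]
Numerator: 10×5671 − 177×279 = 7327
Denominator: √[(43930 − 31329)(82690 − 77841)] = √[12601 × 4849] = 7816.7928
r = 7327 / 7816.7928 ≈ 0.937

0.937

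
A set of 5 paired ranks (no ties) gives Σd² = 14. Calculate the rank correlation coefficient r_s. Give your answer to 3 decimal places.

0.300

ρ = 1 − 6Σd² / [n(n²−1)] = 1 − 6×14 / (5×24)
  = 1 − 84/120 = 1 − 0.7000 ≈ 0.300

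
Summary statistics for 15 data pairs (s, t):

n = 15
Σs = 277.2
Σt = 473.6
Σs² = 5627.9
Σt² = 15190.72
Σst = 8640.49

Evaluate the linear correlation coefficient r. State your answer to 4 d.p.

-0.3222

r = (nΣst − ΣsΣt) / √[(nΣs² − (Σs)²)(nΣt² − (Σt)²)]
Numerator: 15×8640.49 − 277.2×473.6 = -1674.57
Denominator: √[(84418.5 − 76839.84)(227860.8 − 224296.96)] = √[7578.66 × 3563.84] = 5197.0310
r = -1674.57 / 5197.0310 ≈ -0.3222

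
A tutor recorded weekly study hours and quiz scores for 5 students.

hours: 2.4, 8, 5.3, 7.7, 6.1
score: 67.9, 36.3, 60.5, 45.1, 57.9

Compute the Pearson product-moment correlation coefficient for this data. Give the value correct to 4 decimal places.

n = 5, Σx = 29.5, Σy = 267.7, Σx² = 194.35, Σy² = 14974.77, Σxy = 1474.47
nΣxy − ΣxΣy = 7372.35 − 7897.15 = -524.8
nΣx² − (Σx)² = 971.75 − 870.25 = 101.5; nΣy² − (Σy)² = 74873.85 − 71663.29 = 3210.56
r = -524.8 / √(101.5 × 3210.56) = -524.8 / 570.8519 ≈ -0.9193

-0.9193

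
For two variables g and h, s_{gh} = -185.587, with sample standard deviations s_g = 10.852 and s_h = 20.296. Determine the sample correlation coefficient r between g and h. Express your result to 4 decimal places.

-0.8426

r = Cov(g,h) / (s_g · s_h) = -185.587 / (10.852 × 20.296)
  = -185.587 / 220.2522 ≈ -0.8426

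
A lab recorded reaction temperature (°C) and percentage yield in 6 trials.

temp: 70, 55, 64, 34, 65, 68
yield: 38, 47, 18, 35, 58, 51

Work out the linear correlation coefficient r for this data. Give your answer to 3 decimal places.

0.179

n = 6, Σx = 356, Σy = 247, Σx² = 22026, Σy² = 11167, Σxy = 14825
nΣxy − ΣxΣy = 88950 − 87932 = 1018
nΣx² − (Σx)² = 132156 − 126736 = 5420; nΣy² − (Σy)² = 67002 − 61009 = 5993
r = 1018 / √(5420 × 5993) = 1018 / 5699.3035 ≈ 0.179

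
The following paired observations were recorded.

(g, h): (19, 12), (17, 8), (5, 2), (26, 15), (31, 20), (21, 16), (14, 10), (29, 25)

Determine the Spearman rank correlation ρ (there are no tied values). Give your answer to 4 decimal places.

Rank g: 4, 3, 1, 6, 8, 5, 2, 7
Rank h: 4, 2, 1, 5, 7, 6, 3, 8
d = rank(g) − rank(h): 0, 1, 0, 1, 1, -1, -1, -1; Σd² = 6
ρ = 1 − 6Σd² / [n(n²−1)] = 1 − 6×6 / (8×63) = 1 − 36/504 ≈ 0.9286

0.9286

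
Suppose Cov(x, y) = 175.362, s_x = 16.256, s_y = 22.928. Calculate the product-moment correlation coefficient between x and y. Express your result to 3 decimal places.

r = Cov(x,y) / (s_x · s_y) = 175.362 / (16.256 × 22.928)
  = 175.362 / 372.7176 ≈ 0.470

0.470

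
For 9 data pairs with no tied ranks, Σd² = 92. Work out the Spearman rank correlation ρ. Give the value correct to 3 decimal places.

0.233

ρ = 1 − 6Σd² / [n(n²−1)] = 1 − 6×92 / (9×80)
  = 1 − 552/720 = 1 − 0.7667 ≈ 0.233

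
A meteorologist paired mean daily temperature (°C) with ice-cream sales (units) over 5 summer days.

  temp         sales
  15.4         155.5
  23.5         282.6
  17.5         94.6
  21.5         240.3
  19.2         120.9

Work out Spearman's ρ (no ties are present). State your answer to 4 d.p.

Rank temp: 1, 5, 2, 4, 3
Rank sales: 3, 5, 1, 4, 2
d = rank(temp) − rank(sales): -2, 0, 1, 0, 1; Σd² = 6
ρ = 1 − 6Σd² / [n(n²−1)] = 1 − 6×6 / (5×24) = 1 − 36/120 ≈ 0.7000

0.7000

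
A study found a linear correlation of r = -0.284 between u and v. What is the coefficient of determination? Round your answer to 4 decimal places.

0.0807

r² = (-0.284)² = 0.0807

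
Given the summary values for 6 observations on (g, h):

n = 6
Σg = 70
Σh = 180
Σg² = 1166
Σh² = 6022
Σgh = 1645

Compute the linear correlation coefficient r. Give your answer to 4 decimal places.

-0.9761

r = (nΣgh − ΣgΣh) / √[(nΣg² − (Σg)²)(nΣh² − (Σh)²)]
Numerator: 6×1645 − 70×180 = -2730
Denominator: √[(6996 − 4900)(36132 − 32400)] = √[2096 × 3732] = 2796.8325
r = -2730 / 2796.8325 ≈ -0.9761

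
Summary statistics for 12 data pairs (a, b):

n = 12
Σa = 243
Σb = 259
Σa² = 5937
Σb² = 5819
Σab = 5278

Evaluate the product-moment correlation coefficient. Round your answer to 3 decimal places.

r = (nΣab − ΣaΣb) / √[(nΣa² − (Σa)²)(nΣb² − (Σb)²)]
Numerator: 12×5278 − 243×259 = 399
Denominator: √[(71244 − 59049)(69828 − 67081)] = √[12195 × 2747] = 5787.8895
r = 399 / 5787.8895 ≈ 0.069

0.069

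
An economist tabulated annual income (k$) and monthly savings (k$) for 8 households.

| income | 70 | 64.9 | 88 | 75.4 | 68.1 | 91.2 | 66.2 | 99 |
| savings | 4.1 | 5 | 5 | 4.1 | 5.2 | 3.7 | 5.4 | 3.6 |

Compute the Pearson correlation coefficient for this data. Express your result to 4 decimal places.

-0.6785

n = 8, Σx = 622.8, Σy = 36.1, Σx² = 49679.66, Σy² = 166.47, Σxy = 2766.08
nΣxy − ΣxΣy = 22128.64 − 22483.08 = -354.44
nΣx² − (Σx)² = 397437.28 − 387879.84 = 9557.44; nΣy² − (Σy)² = 1331.76 − 1303.21 = 28.55
r = -354.44 / √(9557.44 × 28.55) = -354.44 / 522.3647 ≈ -0.6785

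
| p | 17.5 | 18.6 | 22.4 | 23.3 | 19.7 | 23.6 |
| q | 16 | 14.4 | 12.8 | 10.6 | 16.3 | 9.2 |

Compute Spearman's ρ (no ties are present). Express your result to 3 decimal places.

Rank p: 1, 2, 4, 5, 3, 6
Rank q: 5, 4, 3, 2, 6, 1
d = rank(p) − rank(q): -4, -2, 1, 3, -3, 5; Σd² = 64
ρ = 1 − 6Σd² / [n(n²−1)] = 1 − 6×64 / (6×35) = 1 − 384/210 ≈ -0.829

-0.829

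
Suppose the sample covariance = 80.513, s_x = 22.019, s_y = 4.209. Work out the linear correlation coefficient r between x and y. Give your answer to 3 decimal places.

r = Cov(x,y) / (s_x · s_y) = 80.513 / (22.019 × 4.209)
  = 80.513 / 92.6780 ≈ 0.869

0.869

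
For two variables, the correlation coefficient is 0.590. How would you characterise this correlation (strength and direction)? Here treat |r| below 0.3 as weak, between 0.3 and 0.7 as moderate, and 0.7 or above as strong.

moderate positive

r = 0.590 > 0 so the relationship is positive.
|r| = 0.590, which falls in the moderate range.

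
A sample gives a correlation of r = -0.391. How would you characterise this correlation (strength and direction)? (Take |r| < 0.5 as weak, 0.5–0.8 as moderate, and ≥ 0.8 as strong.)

r = -0.391 < 0 so the relationship is negative.
|r| = 0.391, which falls in the weak range.

weak negative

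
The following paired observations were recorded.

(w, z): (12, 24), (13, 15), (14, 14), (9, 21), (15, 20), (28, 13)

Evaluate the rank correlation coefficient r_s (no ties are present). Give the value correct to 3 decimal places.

-0.771

Rank w: 2, 3, 4, 1, 5, 6
Rank z: 6, 3, 2, 5, 4, 1
d = rank(w) − rank(z): -4, 0, 2, -4, 1, 5; Σd² = 62
ρ = 1 − 6Σd² / [n(n²−1)] = 1 − 6×62 / (6×35) = 1 − 372/210 ≈ -0.771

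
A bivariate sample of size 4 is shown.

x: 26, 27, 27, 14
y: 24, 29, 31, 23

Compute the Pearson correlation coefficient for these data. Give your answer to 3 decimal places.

0.700

n = 4, Σx = 94, Σy = 107, Σx² = 2330, Σy² = 2907, Σxy = 2566
nΣxy − ΣxΣy = 10264 − 10058 = 206
nΣx² − (Σx)² = 9320 − 8836 = 484; nΣy² − (Σy)² = 11628 − 11449 = 179
r = 206 / √(484 × 179) = 206 / 294.3399 ≈ 0.700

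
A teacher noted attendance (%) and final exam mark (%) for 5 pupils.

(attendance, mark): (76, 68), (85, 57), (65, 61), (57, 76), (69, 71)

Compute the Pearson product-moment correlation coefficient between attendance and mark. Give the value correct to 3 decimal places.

-0.719

n = 5, Σx = 352, Σy = 333, Σx² = 25236, Σy² = 22411, Σxy = 23209
nΣxy − ΣxΣy = 116045 − 117216 = -1171
nΣx² − (Σx)² = 126180 − 123904 = 2276; nΣy² − (Σy)² = 112055 − 110889 = 1166
r = -1171 / √(2276 × 1166) = -1171 / 1629.0537 ≈ -0.719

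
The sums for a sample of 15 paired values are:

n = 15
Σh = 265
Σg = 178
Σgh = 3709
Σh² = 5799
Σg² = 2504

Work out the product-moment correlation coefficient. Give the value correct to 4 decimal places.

r = (nΣgh − ΣgΣh) / √[(nΣg² − (Σg)²)(nΣh² − (Σh)²)]
Numerator: 15×3709 − 178×265 = 8465
Denominator: √[(37560 − 31684)(86985 − 70225)] = √[5876 × 16760] = 9923.7977
r = 8465 / 9923.7977 ≈ 0.8530

0.8530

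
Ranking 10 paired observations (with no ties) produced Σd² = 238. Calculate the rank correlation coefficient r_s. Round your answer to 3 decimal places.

ρ = 1 − 6Σd² / [n(n²−1)] = 1 − 6×238 / (10×99)
  = 1 − 1428/990 = 1 − 1.4424 ≈ -0.442

-0.442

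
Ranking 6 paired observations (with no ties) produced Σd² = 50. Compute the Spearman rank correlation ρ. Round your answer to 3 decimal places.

-0.429

ρ = 1 − 6Σd² / [n(n²−1)] = 1 − 6×50 / (6×35)
  = 1 − 300/210 = 1 − 1.4286 ≈ -0.429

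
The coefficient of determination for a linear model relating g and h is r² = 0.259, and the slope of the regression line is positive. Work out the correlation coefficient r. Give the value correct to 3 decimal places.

0.509

|r| = √0.259 = 0.509
The association is positive, so r = 0.509.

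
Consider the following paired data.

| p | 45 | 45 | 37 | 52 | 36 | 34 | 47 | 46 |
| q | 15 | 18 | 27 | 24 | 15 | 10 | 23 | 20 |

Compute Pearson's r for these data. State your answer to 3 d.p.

0.464

n = 8, Σp = 342, Σq = 152, Σp² = 14900, Σq² = 3108, Σpq = 6613
nΣpq − ΣpΣq = 52904 − 51984 = 920
nΣp² − (Σp)² = 119200 − 116964 = 2236; nΣq² − (Σq)² = 24864 − 23104 = 1760
r = 920 / √(2236 × 1760) = 920 / 1983.7742 ≈ 0.464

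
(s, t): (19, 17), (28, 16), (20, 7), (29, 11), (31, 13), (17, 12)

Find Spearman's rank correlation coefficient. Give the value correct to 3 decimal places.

-0.086

Rank s: 2, 4, 3, 5, 6, 1
Rank t: 6, 5, 1, 2, 4, 3
d = rank(s) − rank(t): -4, -1, 2, 3, 2, -2; Σd² = 38
ρ = 1 − 6Σd² / [n(n²−1)] = 1 − 6×38 / (6×35) = 1 − 228/210 ≈ -0.086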